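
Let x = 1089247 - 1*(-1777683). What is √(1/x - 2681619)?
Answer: I*√22040997861393846170/2866930 ≈ 1637.6*I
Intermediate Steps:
x = 2866930 (x = 1089247 + 1777683 = 2866930)
√(1/x - 2681619) = √(1/2866930 - 2681619) = √(-7688013959669/2866930) = I*√22040997861393846170/2866930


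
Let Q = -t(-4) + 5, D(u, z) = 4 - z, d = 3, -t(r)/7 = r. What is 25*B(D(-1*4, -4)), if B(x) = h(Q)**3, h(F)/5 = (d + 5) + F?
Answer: -10546875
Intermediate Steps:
t(r) = -7*r
Q = -23 (Q = -(-7)*(-4) + 5 = -1*28 + 5 = -28 + 5 = -23)
h(F) = 40 + 5*F (h(F) = 5*((3 + 5) + F) = 5*(8 + F) = 40 + 5*F)
B(x) = -421875 (B(x) = (40 + 5*(-23))**3 = (40 - 115)**3 = (-75)**3 = -421875)
25*B(D(-1*4, -4)) = 25*(-421875) = -10546875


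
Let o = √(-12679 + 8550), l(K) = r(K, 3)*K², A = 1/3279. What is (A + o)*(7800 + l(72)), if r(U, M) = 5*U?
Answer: 624680/1093 + 1874040*I*√4129 ≈ 571.53 + 1.2042e+8*I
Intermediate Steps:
A = 1/3279 ≈ 0.00030497
l(K) = 5*K³ (l(K) = (5*K)*K² = 5*K³)
o = I*√4129 (o = √(-4129) = I*√4129 ≈ 64.257*I)
(A + o)*(7800 + l(72)) = (1/3279 + I*√4129)*(7800 + 5*72³) = (1/3279 + I*√4129)*(7800 + 5*373248) = (1/3279 + I*√4129)*(7800 + 1866240) = (1/3279 + I*√4129)*1874040 = 624680/1093 + 1874040*I*√4129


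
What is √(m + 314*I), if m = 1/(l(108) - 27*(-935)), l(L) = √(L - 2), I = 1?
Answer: √(7926931 + 314*√106)/√(25245 + √106) ≈ 17.720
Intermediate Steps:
l(L) = √(-2 + L)
m = 1/(25245 + √106) (m = 1/(√(-2 + 108) - 27*(-935)) = 1/(√106 + 25245) = 1/(25245 + √106) ≈ 3.9596e-5)
√(m + 314*I) = √((25245/637309919 - √106/637309919) + 314*1) = √((25245/637309919 - √106/637309919) + 314) = √(200115339811/637309919 - √106/637309919)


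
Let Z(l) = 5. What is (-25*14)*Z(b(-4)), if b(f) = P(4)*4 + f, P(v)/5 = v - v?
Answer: -1750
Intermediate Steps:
P(v) = 0 (P(v) = 5*(v - v) = 5*0 = 0)
b(f) = f (b(f) = 0*4 + f = 0 + f = f)
(-25*14)*Z(b(-4)) = -25*14*5 = -350*5 = -1750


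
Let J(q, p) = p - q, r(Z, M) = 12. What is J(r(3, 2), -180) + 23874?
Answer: 23682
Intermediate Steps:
J(r(3, 2), -180) + 23874 = (-180 - 1*12) + 23874 = (-180 - 12) + 23874 = -192 + 23874 = 23682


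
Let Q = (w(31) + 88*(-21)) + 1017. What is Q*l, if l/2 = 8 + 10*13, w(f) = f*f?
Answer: 35880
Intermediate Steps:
w(f) = f**2
l = 276 (l = 2*(8 + 10*13) = 2*(8 + 130) = 2*138 = 276)
Q = 130 (Q = (31**2 + 88*(-21)) + 1017 = (961 - 1848) + 1017 = -887 + 1017 = 130)
Q*l = 130*276 = 35880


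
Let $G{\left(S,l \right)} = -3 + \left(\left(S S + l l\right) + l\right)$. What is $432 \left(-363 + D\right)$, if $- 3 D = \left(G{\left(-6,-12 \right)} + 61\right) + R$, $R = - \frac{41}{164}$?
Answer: $-189324$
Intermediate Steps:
$G{\left(S,l \right)} = -3 + l + S^{2} + l^{2}$ ($G{\left(S,l \right)} = -3 + \left(\left(S^{2} + l^{2}\right) + l\right) = -3 + \left(l + S^{2} + l^{2}\right) = -3 + l + S^{2} + l^{2}$)
$R = - \frac{1}{4}$ ($R = \left(-41\right) \frac{1}{164} = - \frac{1}{4} \approx -0.25$)
$D = - \frac{301}{4}$ ($D = - \frac{\left(\left(-3 - 12 + \left(-6\right)^{2} + \left(-12\right)^{2}\right) + 61\right) - \frac{1}{4}}{3} = - \frac{\left(\left(-3 - 12 + 36 + 144\right) + 61\right) - \frac{1}{4}}{3} = - \frac{\left(165 + 61\right) - \frac{1}{4}}{3} = - \frac{226 - \frac{1}{4}}{3} = \left(- \frac{1}{3}\right) \frac{903}{4} = - \frac{301}{4} \approx -75.25$)
$432 \left(-363 + D\right) = 432 \left(-363 - \frac{301}{4}\right) = 432 \left(- \frac{1753}{4}\right) = -189324$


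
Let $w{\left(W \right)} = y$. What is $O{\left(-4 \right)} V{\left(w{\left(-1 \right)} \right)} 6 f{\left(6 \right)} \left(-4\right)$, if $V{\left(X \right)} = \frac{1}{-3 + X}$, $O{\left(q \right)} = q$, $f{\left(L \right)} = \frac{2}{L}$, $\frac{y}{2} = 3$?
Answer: $\frac{32}{3} \approx 10.667$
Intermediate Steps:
$y = 6$ ($y = 2 \cdot 3 = 6$)
$w{\left(W \right)} = 6$
$O{\left(-4 \right)} V{\left(w{\left(-1 \right)} \right)} 6 f{\left(6 \right)} \left(-4\right) = - \frac{4}{-3 + 6} \cdot 6 \cdot \frac{2}{6} \left(-4\right) = - \frac{4}{3} \cdot 6 \cdot 2 \cdot \frac{1}{6} \left(-4\right) = \left(-4\right) \frac{1}{3} \cdot 6 \cdot \frac{1}{3} \left(-4\right) = - \frac{4 \cdot 2 \left(-4\right)}{3} = \left(- \frac{4}{3}\right) \left(-8\right) = \frac{32}{3}$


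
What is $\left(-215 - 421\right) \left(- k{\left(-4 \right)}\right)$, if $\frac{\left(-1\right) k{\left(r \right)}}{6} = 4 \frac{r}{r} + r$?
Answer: $0$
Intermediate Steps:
$k{\left(r \right)} = -24 - 6 r$ ($k{\left(r \right)} = - 6 \left(4 \frac{r}{r} + r\right) = - 6 \left(4 \cdot 1 + r\right) = - 6 \left(4 + r\right) = -24 - 6 r$)
$\left(-215 - 421\right) \left(- k{\left(-4 \right)}\right) = \left(-215 - 421\right) \left(- (-24 - -24)\right) = - 636 \left(- (-24 + 24)\right) = - 636 \left(\left(-1\right) 0\right) = \left(-636\right) 0 = 0$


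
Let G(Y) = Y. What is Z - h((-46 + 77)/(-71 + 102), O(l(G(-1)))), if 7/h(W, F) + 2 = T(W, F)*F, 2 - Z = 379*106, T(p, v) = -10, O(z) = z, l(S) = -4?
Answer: -1526543/38 ≈ -40172.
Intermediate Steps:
Z = -40172 (Z = 2 - 379*106 = 2 - 1*40174 = 2 - 40174 = -40172)
h(W, F) = 7/(-2 - 10*F)
Z - h((-46 + 77)/(-71 + 102), O(l(G(-1)))) = -40172 - 7/(2*(-1 - 5*(-4))) = -40172 - 7/(2*(-1 + 20)) = -40172 - 7/(2*19) = -40172 - 1*7/38 = -40172 - 7/38 = -1526543/38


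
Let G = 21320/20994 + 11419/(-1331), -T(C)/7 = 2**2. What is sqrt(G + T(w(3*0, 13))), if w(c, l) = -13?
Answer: I*sqrt(57373125068193)/1270137 ≈ 5.9635*I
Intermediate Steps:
T(C) = -28 (T(C) = -7*2**2 = -7*4 = -28)
G = -105676783/13971507 (G = 21320*(1/20994) + 11419*(-1/1331) = 10660/10497 - 11419/1331 = -105676783/13971507 ≈ -7.5637)
sqrt(G + T(w(3*0, 13))) = sqrt(-105676783/13971507 - 28) = sqrt(-496878979/13971507) = I*sqrt(57373125068193)/1270137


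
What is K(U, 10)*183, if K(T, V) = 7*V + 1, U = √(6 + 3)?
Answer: 12993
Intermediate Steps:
U = 3 (U = √9 = 3)
K(T, V) = 1 + 7*V
K(U, 10)*183 = (1 + 7*10)*183 = (1 + 70)*183 = 71*183 = 12993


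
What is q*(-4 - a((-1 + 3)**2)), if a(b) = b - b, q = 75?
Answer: -300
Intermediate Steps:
a(b) = 0
q*(-4 - a((-1 + 3)**2)) = 75*(-4 - 1*0) = 75*(-4 + 0) = 75*(-4) = -300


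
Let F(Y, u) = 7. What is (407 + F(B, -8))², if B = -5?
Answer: 171396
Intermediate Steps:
(407 + F(B, -8))² = (407 + 7)² = 414² = 171396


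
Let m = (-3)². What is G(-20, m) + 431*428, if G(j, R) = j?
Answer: 184448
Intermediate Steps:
m = 9
G(-20, m) + 431*428 = -20 + 431*428 = -20 + 184468 = 184448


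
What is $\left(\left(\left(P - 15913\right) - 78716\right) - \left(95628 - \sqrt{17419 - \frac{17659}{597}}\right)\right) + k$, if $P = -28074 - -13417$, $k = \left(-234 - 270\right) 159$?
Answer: $-285050 + \frac{2 \sqrt{1549436487}}{597} \approx -2.8492 \cdot 10^{5}$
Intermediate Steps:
$k = -80136$ ($k = \left(-504\right) 159 = -80136$)
$P = -14657$ ($P = -28074 + 13417 = -14657$)
$\left(\left(\left(P - 15913\right) - 78716\right) - \left(95628 - \sqrt{17419 - \frac{17659}{597}}\right)\right) + k = \left(\left(\left(-14657 - 15913\right) - 78716\right) - \left(95628 - \sqrt{17419 - \frac{17659}{597}}\right)\right) - 80136 = \left(\left(-30570 - 78716\right) - \left(95628 - \sqrt{17419 - \frac{17659}{597}}\right)\right) - 80136 = \left(-109286 - \left(95628 - \sqrt{17419 - \frac{17659}{597}}\right)\right) - 80136 = \left(-109286 - \left(95628 - \frac{2 \sqrt{1549436487}}{597}\right)\right) - 80136 = \left(-204914 + \frac{2 \sqrt{1549436487}}{597}\right) - 80136 = -285050 + \frac{2 \sqrt{1549436487}}{597}$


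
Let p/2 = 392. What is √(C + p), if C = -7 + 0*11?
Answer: √777 ≈ 27.875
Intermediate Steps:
p = 784 (p = 2*392 = 784)
C = -7 (C = -7 + 0 = -7)
√(C + p) = √(-7 + 784) = √777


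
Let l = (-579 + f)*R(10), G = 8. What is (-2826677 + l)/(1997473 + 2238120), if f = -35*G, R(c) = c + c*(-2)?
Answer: -2818087/4235593 ≈ -0.66533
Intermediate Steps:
R(c) = -c (R(c) = c - 2*c = -c)
f = -280 (f = -35*8 = -280)
l = 8590 (l = (-579 - 280)*(-1*10) = -859*(-10) = 8590)
(-2826677 + l)/(1997473 + 2238120) = (-2826677 + 8590)/(1997473 + 2238120) = -2818087/4235593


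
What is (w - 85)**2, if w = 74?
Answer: 121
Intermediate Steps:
(w - 85)**2 = (74 - 85)**2 = (-11)**2 = 121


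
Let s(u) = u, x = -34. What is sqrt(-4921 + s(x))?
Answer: I*sqrt(4955) ≈ 70.392*I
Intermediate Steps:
sqrt(-4921 + s(x)) = sqrt(-4921 - 34) = sqrt(-4955) = I*sqrt(4955)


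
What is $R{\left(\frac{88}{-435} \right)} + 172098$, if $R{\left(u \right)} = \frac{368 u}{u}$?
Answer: $172466$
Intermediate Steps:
$R{\left(u \right)} = 368$
$R{\left(\frac{88}{-435} \right)} + 172098 = 368 + 172098 = 172466$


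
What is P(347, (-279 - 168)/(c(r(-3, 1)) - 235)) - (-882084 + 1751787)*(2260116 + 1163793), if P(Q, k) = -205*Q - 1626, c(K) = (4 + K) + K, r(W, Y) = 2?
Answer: -2977784001788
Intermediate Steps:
c(K) = 4 + 2*K
P(Q, k) = -1626 - 205*Q
P(347, (-279 - 168)/(c(r(-3, 1)) - 235)) - (-882084 + 1751787)*(2260116 + 1163793) = (-1626 - 205*347) - (-882084 + 1751787)*(2260116 + 1163793) = (-1626 - 71135) - 869703*3423909 = -72761 - 1*2977783929027 = -72761 - 2977783929027 = -2977784001788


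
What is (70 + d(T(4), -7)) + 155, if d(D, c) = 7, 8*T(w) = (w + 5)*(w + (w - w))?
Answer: 232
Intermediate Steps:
T(w) = w*(5 + w)/8 (T(w) = ((w + 5)*(w + (w - w)))/8 = ((5 + w)*(w + 0))/8 = ((5 + w)*w)/8 = (w*(5 + w))/8 = w*(5 + w)/8)
(70 + d(T(4), -7)) + 155 = (70 + 7) + 155 = 77 + 155 = 232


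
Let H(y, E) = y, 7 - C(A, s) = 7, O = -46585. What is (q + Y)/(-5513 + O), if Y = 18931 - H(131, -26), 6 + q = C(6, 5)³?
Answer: -9397/26049 ≈ -0.36074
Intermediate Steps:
C(A, s) = 0 (C(A, s) = 7 - 1*7 = 7 - 7 = 0)
q = -6 (q = -6 + 0³ = -6 + 0 = -6)
Y = 18800 (Y = 18931 - 1*131 = 18931 - 131 = 18800)
(q + Y)/(-5513 + O) = (-6 + 18800)/(-5513 - 46585) = 18794/(-52098) = 18794*(-1/52098) = -9397/26049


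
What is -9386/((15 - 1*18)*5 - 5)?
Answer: 4693/10 ≈ 469.30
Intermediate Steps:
-9386/((15 - 1*18)*5 - 5) = -9386/((15 - 18)*5 - 5) = -9386/(-3*5 - 5) = -9386/(-15 - 5) = -9386/(-20) = -9386*(-1/20) = 4693/10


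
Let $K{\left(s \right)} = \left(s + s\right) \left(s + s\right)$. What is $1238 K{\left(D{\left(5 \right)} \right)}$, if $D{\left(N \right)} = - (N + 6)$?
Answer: $599192$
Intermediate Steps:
$D{\left(N \right)} = -6 - N$ ($D{\left(N \right)} = - (6 + N) = -6 - N$)
$K{\left(s \right)} = 4 s^{2}$ ($K{\left(s \right)} = 2 s 2 s = 4 s^{2}$)
$1238 K{\left(D{\left(5 \right)} \right)} = 1238 \cdot 4 \left(-6 - 5\right)^{2} = 1238 \cdot 4 \left(-11\right)^{2} = 1238 \cdot 4 \cdot 121 = 1238 \cdot 484 = 599192$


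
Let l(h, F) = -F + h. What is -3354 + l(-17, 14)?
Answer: -3385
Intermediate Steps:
l(h, F) = h - F
-3354 + l(-17, 14) = -3354 + (-17 - 1*14) = -3354 + (-17 - 14) = -3354 - 31 = -3385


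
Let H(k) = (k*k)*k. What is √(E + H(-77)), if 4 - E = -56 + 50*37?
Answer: I*√458323 ≈ 677.0*I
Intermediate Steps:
H(k) = k³ (H(k) = k²*k = k³)
E = -1790 (E = 4 - (-56 + 50*37) = 4 - (-56 + 1850) = 4 - 1*1794 = 4 - 1794 = -1790)
√(E + H(-77)) = √(-1790 + (-77)³) = √(-1790 - 456533) = √(-458323) = I*√458323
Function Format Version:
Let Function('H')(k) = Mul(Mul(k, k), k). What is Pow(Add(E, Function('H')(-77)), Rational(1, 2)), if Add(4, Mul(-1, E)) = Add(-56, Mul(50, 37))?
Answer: Mul(I, Pow(458323, Rational(1, 2))) ≈ Mul(677.00, I)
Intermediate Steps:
Function('H')(k) = Pow(k, 3) (Function('H')(k) = Mul(Pow(k, 2), k) = Pow(k, 3))
E = -1790 (E = Add(4, Mul(-1, Add(-56, Mul(50, 37)))) = Add(4, Mul(-1, Add(-56, 1850))) = Add(4, Mul(-1, 1794)) = Add(4, -1794) = -1790)
Pow(Add(E, Function('H')(-77)), Rational(1, 2)) = Pow(Add(-1790, Pow(-77, 3)), Rational(1, 2)) = Pow(Add(-1790, -456533), Rational(1, 2)) = Pow(-458323, Rational(1, 2)) = Mul(I, Pow(458323, Rational(1, 2)))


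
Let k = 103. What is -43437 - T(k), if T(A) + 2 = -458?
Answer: -42977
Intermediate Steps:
T(A) = -460 (T(A) = -2 - 458 = -460)
-43437 - T(k) = -43437 - 1*(-460) = -43437 + 460 = -42977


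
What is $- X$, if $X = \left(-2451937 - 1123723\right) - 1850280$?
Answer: $5425940$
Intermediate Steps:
$X = -5425940$ ($X = -3575660 - 1850280 = -5425940$)
$- X = \left(-1\right) \left(-5425940\right) = 5425940$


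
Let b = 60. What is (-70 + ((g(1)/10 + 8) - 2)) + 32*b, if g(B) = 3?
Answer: 18563/10 ≈ 1856.3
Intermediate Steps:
(-70 + ((g(1)/10 + 8) - 2)) + 32*b = (-70 + ((3/10 + 8) - 2)) + 32*60 = (-70 + ((3*(1/10) + 8) - 2)) + 1920 = (-70 + ((3/10 + 8) - 2)) + 1920 = (-70 + (83/10 - 2)) + 1920 = (-70 + 63/10) + 1920 = -637/10 + 1920 = 18563/10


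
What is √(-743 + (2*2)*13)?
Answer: I*√691 ≈ 26.287*I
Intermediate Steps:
√(-743 + (2*2)*13) = √(-743 + 4*13) = √(-743 + 52) = √(-691) = I*√691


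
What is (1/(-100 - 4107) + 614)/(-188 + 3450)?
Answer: 2583097/13723234 ≈ 0.18823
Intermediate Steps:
(1/(-100 - 4107) + 614)/(-188 + 3450) = (1/(-4207) + 614)/3262 = (-1/4207 + 614)*(1/3262) = (2583097/4207)*(1/3262) = 2583097/13723234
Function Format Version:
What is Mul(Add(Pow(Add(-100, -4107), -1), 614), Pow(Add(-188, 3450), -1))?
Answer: Rational(2583097, 13723234) ≈ 0.18823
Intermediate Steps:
Mul(Add(Pow(Add(-100, -4107), -1), 614), Pow(Add(-188, 3450), -1)) = Mul(Add(Pow(-4207, -1), 614), Pow(3262, -1)) = Mul(Add(Rational(-1, 4207), 614), Rational(1, 3262)) = Mul(Rational(2583097, 4207), Rational(1, 3262)) = Rational(2583097, 13723234)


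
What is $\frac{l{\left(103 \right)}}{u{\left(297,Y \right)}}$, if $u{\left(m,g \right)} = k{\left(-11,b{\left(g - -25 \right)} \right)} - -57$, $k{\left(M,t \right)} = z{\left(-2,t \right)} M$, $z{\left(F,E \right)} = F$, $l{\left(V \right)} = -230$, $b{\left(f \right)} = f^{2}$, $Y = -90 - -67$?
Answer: $- \frac{230}{79} \approx -2.9114$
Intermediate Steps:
$Y = -23$ ($Y = -90 + 67 = -23$)
$k{\left(M,t \right)} = - 2 M$
$u{\left(m,g \right)} = 79$ ($u{\left(m,g \right)} = \left(-2\right) \left(-11\right) - -57 = 22 + 57 = 79$)
$\frac{l{\left(103 \right)}}{u{\left(297,Y \right)}} = - \frac{230}{79}$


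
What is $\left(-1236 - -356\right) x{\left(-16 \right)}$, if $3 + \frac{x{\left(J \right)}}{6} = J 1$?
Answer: $100320$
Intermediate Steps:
$x{\left(J \right)} = -18 + 6 J$ ($x{\left(J \right)} = -18 + 6 J 1 = -18 + 6 J$)
$\left(-1236 - -356\right) x{\left(-16 \right)} = \left(-1236 - -356\right) \left(-18 + 6 \left(-16\right)\right) = \left(-1236 + 356\right) \left(-18 - 96\right) = \left(-880\right) \left(-114\right) = 100320$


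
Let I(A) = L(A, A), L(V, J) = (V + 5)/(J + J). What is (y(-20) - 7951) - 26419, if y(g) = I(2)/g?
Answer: -2749607/80 ≈ -34370.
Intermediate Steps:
L(V, J) = (5 + V)/(2*J) (L(V, J) = (5 + V)/((2*J)) = (5 + V)*(1/(2*J)) = (5 + V)/(2*J))
I(A) = (5 + A)/(2*A)
y(g) = 7/(4*g) (y(g) = ((½)*(5 + 2)/2)/g = ((½)*(½)*7)/g = 7/(4*g))
(y(-20) - 7951) - 26419 = ((7/4)/(-20) - 7951) - 26419 = ((7/4)*(-1/20) - 7951) - 26419 = (-7/80 - 7951) - 26419 = -636087/80 - 26419 = -2749607/80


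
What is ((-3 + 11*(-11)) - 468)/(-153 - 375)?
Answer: 37/33 ≈ 1.1212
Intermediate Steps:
((-3 + 11*(-11)) - 468)/(-153 - 375) = ((-3 - 121) - 468)/(-528) = (-124 - 468)*(-1/528) = -592*(-1/528) = 37/33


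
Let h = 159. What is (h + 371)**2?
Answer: 280900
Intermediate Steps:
(h + 371)**2 = (159 + 371)**2 = 530**2 = 280900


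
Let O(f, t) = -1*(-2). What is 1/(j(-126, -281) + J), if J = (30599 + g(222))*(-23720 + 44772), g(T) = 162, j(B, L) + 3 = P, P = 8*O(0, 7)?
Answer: 1/647580585 ≈ 1.5442e-9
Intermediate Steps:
O(f, t) = 2
P = 16 (P = 8*2 = 16)
j(B, L) = 13 (j(B, L) = -3 + 16 = 13)
J = 647580572 (J = (30599 + 162)*(-23720 + 44772) = 30761*21052 = 647580572)
1/(j(-126, -281) + J) = 1/(13 + 647580572) = 1/647580585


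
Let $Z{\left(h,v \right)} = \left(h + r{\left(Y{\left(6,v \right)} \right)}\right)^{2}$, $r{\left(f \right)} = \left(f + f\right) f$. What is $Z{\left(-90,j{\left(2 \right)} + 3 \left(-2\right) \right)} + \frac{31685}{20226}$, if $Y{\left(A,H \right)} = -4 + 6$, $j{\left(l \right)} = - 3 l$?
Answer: $\frac{136031309}{20226} \approx 6725.6$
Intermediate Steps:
$Y{\left(A,H \right)} = 2$
$r{\left(f \right)} = 2 f^{2}$ ($r{\left(f \right)} = 2 f f = 2 f^{2}$)
$Z{\left(h,v \right)} = \left(8 + h\right)^{2}$ ($Z{\left(h,v \right)} = \left(h + 2 \cdot 2^{2}\right)^{2} = \left(h + 2 \cdot 4\right)^{2} = \left(h + 8\right)^{2} = \left(8 + h\right)^{2}$)
$Z{\left(-90,j{\left(2 \right)} + 3 \left(-2\right) \right)} + \frac{31685}{20226} = \left(8 - 90\right)^{2} + \frac{31685}{20226} = \left(-82\right)^{2} + 31685 \cdot \frac{1}{20226} = 6724 + \frac{31685}{20226} = \frac{136031309}{20226}$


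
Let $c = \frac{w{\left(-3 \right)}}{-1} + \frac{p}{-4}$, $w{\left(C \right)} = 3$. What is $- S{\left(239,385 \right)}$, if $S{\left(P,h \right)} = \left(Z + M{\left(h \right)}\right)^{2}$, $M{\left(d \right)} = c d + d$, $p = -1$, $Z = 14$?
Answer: $- \frac{6964321}{16} \approx -4.3527 \cdot 10^{5}$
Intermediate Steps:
$c = - \frac{11}{4}$ ($c = \frac{3}{-1} - \frac{1}{-4} = 3 \left(-1\right) - - \frac{1}{4} = -3 + \frac{1}{4} = - \frac{11}{4} \approx -2.75$)
$M{\left(d \right)} = - \frac{7 d}{4}$ ($M{\left(d \right)} = - \frac{11 d}{4} + d = - \frac{7 d}{4}$)
$S{\left(P,h \right)} = \left(14 - \frac{7 h}{4}\right)^{2}$
$- S{\left(239,385 \right)} = - \frac{49 \left(-8 + 385\right)^{2}}{16} = - \frac{49 \cdot 377^{2}}{16} = - \frac{49 \cdot 142129}{16} = \left(-1\right) \frac{6964321}{16} = - \frac{6964321}{16}$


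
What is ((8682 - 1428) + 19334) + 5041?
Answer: 31629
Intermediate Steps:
((8682 - 1428) + 19334) + 5041 = (7254 + 19334) + 5041 = 26588 + 5041 = 31629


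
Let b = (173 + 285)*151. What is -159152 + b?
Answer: -89994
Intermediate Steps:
b = 69158 (b = 458*151 = 69158)
-159152 + b = -159152 + 69158 = -89994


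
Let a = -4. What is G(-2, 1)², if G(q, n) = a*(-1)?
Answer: 16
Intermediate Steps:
G(q, n) = 4 (G(q, n) = -4*(-1) = 4)
G(-2, 1)² = 4² = 16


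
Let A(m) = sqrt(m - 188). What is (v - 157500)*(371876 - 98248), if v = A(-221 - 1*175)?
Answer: -43096410000 + 547256*I*sqrt(146) ≈ -4.3096e+10 + 6.6125e+6*I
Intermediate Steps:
A(m) = sqrt(-188 + m)
v = 2*I*sqrt(146) (v = sqrt(-188 + (-221 - 1*175)) = sqrt(-188 + (-221 - 175)) = sqrt(-188 - 396) = sqrt(-584) = 2*I*sqrt(146) ≈ 24.166*I)
(v - 157500)*(371876 - 98248) = (2*I*sqrt(146) - 157500)*(371876 - 98248) = (-157500 + 2*I*sqrt(146))*273628 = -43096410000 + 547256*I*sqrt(146)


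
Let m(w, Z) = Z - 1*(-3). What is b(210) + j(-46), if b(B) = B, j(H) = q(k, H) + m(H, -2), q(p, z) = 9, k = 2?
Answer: 220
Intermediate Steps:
m(w, Z) = 3 + Z (m(w, Z) = Z + 3 = 3 + Z)
j(H) = 10 (j(H) = 9 + (3 - 2) = 9 + 1 = 10)
b(210) + j(-46) = 210 + 10 = 220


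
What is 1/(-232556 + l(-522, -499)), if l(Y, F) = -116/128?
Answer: -32/7441821 ≈ -4.3000e-6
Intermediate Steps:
l(Y, F) = -29/32 (l(Y, F) = -116*1/128 = -29/32)
1/(-232556 + l(-522, -499)) = 1/(-232556 - 29/32) = 1/(-7441821/32) = -32/7441821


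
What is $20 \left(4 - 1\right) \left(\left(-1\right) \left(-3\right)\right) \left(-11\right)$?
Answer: $-1980$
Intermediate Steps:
$20 \left(4 - 1\right) \left(\left(-1\right) \left(-3\right)\right) \left(-11\right) = 20 \cdot 3 \cdot 3 \left(-11\right) = 20 \cdot 9 \left(-11\right) = 180 \left(-11\right) = -1980$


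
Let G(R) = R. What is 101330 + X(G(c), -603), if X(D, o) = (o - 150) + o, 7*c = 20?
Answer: 99974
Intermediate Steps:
c = 20/7 (c = (⅐)*20 = 20/7 ≈ 2.8571)
X(D, o) = -150 + 2*o (X(D, o) = (-150 + o) + o = -150 + 2*o)
101330 + X(G(c), -603) = 101330 + (-150 + 2*(-603)) = 101330 + (-150 - 1206) = 101330 - 1356 = 99974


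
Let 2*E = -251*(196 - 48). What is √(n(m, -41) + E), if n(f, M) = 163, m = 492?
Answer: 19*I*√51 ≈ 135.69*I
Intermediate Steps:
E = -18574 (E = (-251*(196 - 48))/2 = (-251*148)/2 = (½)*(-37148) = -18574)
√(n(m, -41) + E) = √(163 - 18574) = √(-18411) = 19*I*√51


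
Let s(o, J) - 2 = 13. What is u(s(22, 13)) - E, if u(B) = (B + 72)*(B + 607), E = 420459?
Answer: -366345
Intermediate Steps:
s(o, J) = 15 (s(o, J) = 2 + 13 = 15)
u(B) = (72 + B)*(607 + B)
u(s(22, 13)) - E = (43704 + 15² + 679*15) - 1*420459 = (43704 + 225 + 10185) - 420459 = 54114 - 420459 = -366345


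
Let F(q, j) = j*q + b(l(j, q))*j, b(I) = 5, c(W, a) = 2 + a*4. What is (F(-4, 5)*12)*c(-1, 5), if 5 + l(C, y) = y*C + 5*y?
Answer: 1320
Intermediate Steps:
c(W, a) = 2 + 4*a
l(C, y) = -5 + 5*y + C*y (l(C, y) = -5 + (y*C + 5*y) = -5 + (C*y + 5*y) = -5 + (5*y + C*y) = -5 + 5*y + C*y)
F(q, j) = 5*j + j*q (F(q, j) = j*q + 5*j = 5*j + j*q)
(F(-4, 5)*12)*c(-1, 5) = ((5*(5 - 4))*12)*(2 + 4*5) = ((5*1)*12)*(2 + 20) = (5*12)*22 = 60*22 = 1320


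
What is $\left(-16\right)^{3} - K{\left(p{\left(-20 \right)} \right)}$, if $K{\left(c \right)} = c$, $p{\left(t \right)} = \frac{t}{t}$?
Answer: $-4097$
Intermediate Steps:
$p{\left(t \right)} = 1$
$\left(-16\right)^{3} - K{\left(p{\left(-20 \right)} \right)} = \left(-16\right)^{3} - 1 = -4096 - 1 = -4097$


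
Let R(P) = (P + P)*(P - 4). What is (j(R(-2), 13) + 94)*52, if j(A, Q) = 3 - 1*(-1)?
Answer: 5096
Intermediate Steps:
R(P) = 2*P*(-4 + P) (R(P) = (2*P)*(-4 + P) = 2*P*(-4 + P))
j(A, Q) = 4 (j(A, Q) = 3 + 1 = 4)
(j(R(-2), 13) + 94)*52 = (4 + 94)*52 = 98*52 = 5096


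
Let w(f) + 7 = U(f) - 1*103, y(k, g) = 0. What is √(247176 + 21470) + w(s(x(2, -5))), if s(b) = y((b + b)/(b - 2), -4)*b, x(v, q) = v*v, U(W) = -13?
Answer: -123 + √268646 ≈ 395.31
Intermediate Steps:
x(v, q) = v²
s(b) = 0 (s(b) = 0*b = 0)
w(f) = -123 (w(f) = -7 + (-13 - 1*103) = -7 + (-13 - 103) = -7 - 116 = -123)
√(247176 + 21470) + w(s(x(2, -5))) = √(247176 + 21470) - 123 = √268646 - 123 = -123 + √268646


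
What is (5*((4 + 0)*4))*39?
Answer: 3120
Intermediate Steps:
(5*((4 + 0)*4))*39 = (5*(4*4))*39 = (5*16)*39 = 80*39 = 3120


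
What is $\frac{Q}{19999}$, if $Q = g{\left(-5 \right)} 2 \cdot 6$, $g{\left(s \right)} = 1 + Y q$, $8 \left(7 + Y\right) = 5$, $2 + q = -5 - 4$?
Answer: $\frac{1707}{39998} \approx 0.042677$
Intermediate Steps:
$q = -11$ ($q = -2 - 9 = -11$)
$Y = - \frac{51}{8}$ ($Y = -7 + \frac{1}{8} \cdot 5 = -7 + \frac{5}{8} = - \frac{51}{8} \approx -6.375$)
$g{\left(s \right)} = \frac{569}{8}$ ($g{\left(s \right)} = 1 - - \frac{561}{8} = 1 + \frac{561}{8} = \frac{569}{8}$)
$Q = \frac{1707}{2}$ ($Q = \frac{569}{8} \cdot 2 \cdot 6 = \frac{569}{4} \cdot 6 = \frac{1707}{2} \approx 853.5$)
$\frac{Q}{19999} = \frac{1}{19999} \cdot \frac{1707}{2} = \frac{1707}{39998}$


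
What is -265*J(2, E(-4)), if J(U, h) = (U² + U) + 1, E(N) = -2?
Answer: -1855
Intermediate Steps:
J(U, h) = 1 + U + U² (J(U, h) = (U + U²) + 1 = 1 + U + U²)
-265*J(2, E(-4)) = -265*(1 + 2 + 2²) = -265*(1 + 2 + 4) = -265*7 = -1855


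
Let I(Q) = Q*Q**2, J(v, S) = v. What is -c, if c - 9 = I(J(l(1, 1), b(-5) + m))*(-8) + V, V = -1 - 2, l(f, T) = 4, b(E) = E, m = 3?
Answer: 506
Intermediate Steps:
I(Q) = Q**3
V = -3
c = -506 (c = 9 + (4**3*(-8) - 3) = 9 + (64*(-8) - 3) = 9 + (-512 - 3) = 9 - 515 = -506)
-c = -1*(-506) = 506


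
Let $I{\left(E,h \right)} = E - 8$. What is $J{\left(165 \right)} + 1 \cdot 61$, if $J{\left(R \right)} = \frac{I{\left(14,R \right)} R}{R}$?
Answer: $67$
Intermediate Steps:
$I{\left(E,h \right)} = -8 + E$ ($I{\left(E,h \right)} = E - 8 = -8 + E$)
$J{\left(R \right)} = 6$ ($J{\left(R \right)} = \frac{\left(-8 + 14\right) R}{R} = \frac{6 R}{R} = 6$)
$J{\left(165 \right)} + 1 \cdot 61 = 6 + 1 \cdot 61 = 6 + 61 = 67$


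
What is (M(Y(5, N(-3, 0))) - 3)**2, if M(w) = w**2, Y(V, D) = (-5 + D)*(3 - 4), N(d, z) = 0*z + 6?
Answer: 4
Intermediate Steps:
N(d, z) = 6 (N(d, z) = 0 + 6 = 6)
Y(V, D) = 5 - D (Y(V, D) = (-5 + D)*(-1) = 5 - D)
(M(Y(5, N(-3, 0))) - 3)**2 = ((5 - 1*6)**2 - 3)**2 = ((5 - 6)**2 - 3)**2 = ((-1)**2 - 3)**2 = (1 - 3)**2 = (-2)**2 = 4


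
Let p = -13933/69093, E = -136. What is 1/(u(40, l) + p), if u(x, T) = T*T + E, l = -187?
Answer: 69093/2406702536 ≈ 2.8709e-5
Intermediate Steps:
u(x, T) = -136 + T² (u(x, T) = T*T - 136 = T² - 136 = -136 + T²)
p = -13933/69093 (p = -13933*1/69093 = -13933/69093 ≈ -0.20166)
1/(u(40, l) + p) = 1/((-136 + (-187)²) - 13933/69093) = 1/((-136 + 34969) - 13933/69093) = 1/(34833 - 13933/69093) = 1/(2406702536/69093) = 69093/2406702536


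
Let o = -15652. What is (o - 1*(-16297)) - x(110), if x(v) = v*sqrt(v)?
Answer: 645 - 110*sqrt(110) ≈ -508.69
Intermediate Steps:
x(v) = v**(3/2)
(o - 1*(-16297)) - x(110) = (-15652 - 1*(-16297)) - 110**(3/2) = (-15652 + 16297) - 110*sqrt(110) = 645 - 110*sqrt(110)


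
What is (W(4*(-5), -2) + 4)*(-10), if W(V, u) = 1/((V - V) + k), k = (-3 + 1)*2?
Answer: -75/2 ≈ -37.500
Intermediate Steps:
k = -4 (k = -2*2 = -4)
W(V, u) = -¼ (W(V, u) = 1/((V - V) - 4) = 1/(0 - 4) = 1/(-4) = -¼)
(W(4*(-5), -2) + 4)*(-10) = (-¼ + 4)*(-10) = (15/4)*(-10) = -75/2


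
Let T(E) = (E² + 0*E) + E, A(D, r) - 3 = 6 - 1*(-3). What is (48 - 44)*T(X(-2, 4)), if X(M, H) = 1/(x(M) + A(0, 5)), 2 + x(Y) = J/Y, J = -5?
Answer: 216/625 ≈ 0.34560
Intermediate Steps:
A(D, r) = 12 (A(D, r) = 3 + (6 - 1*(-3)) = 3 + (6 + 3) = 3 + 9 = 12)
x(Y) = -2 - 5/Y
X(M, H) = 1/(10 - 5/M) (X(M, H) = 1/((-2 - 5/M) + 12) = 1/(10 - 5/M))
T(E) = E + E² (T(E) = (E² + 0) + E = E² + E = E + E²)
(48 - 44)*T(X(-2, 4)) = (48 - 44)*(((⅕)*(-2)/(-1 + 2*(-2)))*(1 + (⅕)*(-2)/(-1 + 2*(-2)))) = 4*(((⅕)*(-2)/(-1 - 4))*(1 + (⅕)*(-2)/(-1 - 4))) = 4*(((⅕)*(-2)/(-5))*(1 + (⅕)*(-2)/(-5))) = 4*(((⅕)*(-2)*(-⅕))*(1 + (⅕)*(-2)*(-⅕))) = 4*(2*(1 + 2/25)/25) = 4*((2/25)*(27/25)) = 4*(54/625) = 216/625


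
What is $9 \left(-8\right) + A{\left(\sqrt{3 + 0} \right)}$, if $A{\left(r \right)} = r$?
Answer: $-72 + \sqrt{3} \approx -70.268$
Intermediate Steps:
$9 \left(-8\right) + A{\left(\sqrt{3 + 0} \right)} = 9 \left(-8\right) + \sqrt{3 + 0} = -72 + \sqrt{3}$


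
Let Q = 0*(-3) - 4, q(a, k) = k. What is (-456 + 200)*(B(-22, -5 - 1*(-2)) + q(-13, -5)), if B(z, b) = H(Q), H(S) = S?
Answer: 2304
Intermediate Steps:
Q = -4 (Q = 0 - 4 = -4)
B(z, b) = -4
(-456 + 200)*(B(-22, -5 - 1*(-2)) + q(-13, -5)) = (-456 + 200)*(-4 - 5) = -256*(-9) = 2304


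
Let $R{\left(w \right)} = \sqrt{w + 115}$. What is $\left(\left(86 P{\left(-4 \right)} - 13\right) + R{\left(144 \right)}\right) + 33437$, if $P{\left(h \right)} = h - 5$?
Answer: $32650 + \sqrt{259} \approx 32666.0$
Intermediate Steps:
$P{\left(h \right)} = -5 + h$
$R{\left(w \right)} = \sqrt{115 + w}$
$\left(\left(86 P{\left(-4 \right)} - 13\right) + R{\left(144 \right)}\right) + 33437 = \left(\left(86 \left(-5 - 4\right) - 13\right) + \sqrt{115 + 144}\right) + 33437 = \left(\left(86 \left(-9\right) - 13\right) + \sqrt{259}\right) + 33437 = \left(\left(-774 - 13\right) + \sqrt{259}\right) + 33437 = \left(-787 + \sqrt{259}\right) + 33437 = 32650 + \sqrt{259}$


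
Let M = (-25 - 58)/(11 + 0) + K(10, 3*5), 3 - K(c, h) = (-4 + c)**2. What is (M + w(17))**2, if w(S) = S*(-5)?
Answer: 1907161/121 ≈ 15762.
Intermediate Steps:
w(S) = -5*S
K(c, h) = 3 - (-4 + c)**2
M = -446/11 (M = (-25 - 58)/(11 + 0) + (3 - (-4 + 10)**2) = -83/11 + (3 - 1*6**2) = -83*1/11 + (3 - 1*36) = -83/11 + (3 - 36) = -83/11 - 33 = -446/11 ≈ -40.545)
(M + w(17))**2 = (-446/11 - 5*17)**2 = (-446/11 - 85)**2 = (-1381/11)**2 = 1907161/121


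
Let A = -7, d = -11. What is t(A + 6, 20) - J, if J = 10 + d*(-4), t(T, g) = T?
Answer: -55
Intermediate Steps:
J = 54 (J = 10 - 11*(-4) = 10 + 44 = 54)
t(A + 6, 20) - J = (-7 + 6) - 1*54 = -1 - 54 = -55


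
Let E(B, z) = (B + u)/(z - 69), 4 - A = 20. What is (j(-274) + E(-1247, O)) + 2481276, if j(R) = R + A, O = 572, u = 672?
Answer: 1247935383/503 ≈ 2.4810e+6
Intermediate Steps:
A = -16 (A = 4 - 1*20 = 4 - 20 = -16)
E(B, z) = (672 + B)/(-69 + z) (E(B, z) = (B + 672)/(z - 69) = (672 + B)/(-69 + z))
j(R) = -16 + R (j(R) = R - 16 = -16 + R)
(j(-274) + E(-1247, O)) + 2481276 = ((-16 - 274) + (672 - 1247)/(-69 + 572)) + 2481276 = (-290 - 575/503) + 2481276 = -146445/503 + 2481276 = 1247935383/503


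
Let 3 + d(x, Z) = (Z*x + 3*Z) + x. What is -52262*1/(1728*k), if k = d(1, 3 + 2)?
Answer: -26131/15552 ≈ -1.6802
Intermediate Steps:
d(x, Z) = -3 + x + 3*Z + Z*x (d(x, Z) = -3 + ((Z*x + 3*Z) + x) = -3 + ((3*Z + Z*x) + x) = -3 + (x + 3*Z + Z*x) = -3 + x + 3*Z + Z*x)
k = 18 (k = -3 + 1 + 3*(3 + 2) + (3 + 2)*1 = -3 + 1 + 3*5 + 5*1 = -3 + 1 + 15 + 5 = 18)
-52262*1/(1728*k) = -52262/(18*12**3) = -52262/(18*1728) = -52262/31104 = -52262*1/31104 = -26131/15552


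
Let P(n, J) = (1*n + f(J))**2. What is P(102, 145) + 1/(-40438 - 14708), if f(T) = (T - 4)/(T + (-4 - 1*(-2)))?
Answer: 920024170445/86744658 ≈ 10606.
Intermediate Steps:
f(T) = (-4 + T)/(-2 + T) (f(T) = (-4 + T)/(T + (-4 + 2)) = (-4 + T)/(T - 2) = (-4 + T)/(-2 + T))
P(n, J) = (n + (-4 + J)/(-2 + J))**2 (P(n, J) = (1*n + (-4 + J)/(-2 + J))**2 = (n + (-4 + J)/(-2 + J))**2)
P(102, 145) + 1/(-40438 - 14708) = (-4 + 145 + 102*(-2 + 145))**2/(-2 + 145)**2 + 1/(-40438 - 14708) = (-4 + 145 + 102*143)**2/143**2 + 1/(-55146) = (-4 + 145 + 14586)**2/20449 - 1/55146 = (1/20449)*14727**2 - 1/55146 = (1/20449)*216884529 - 1/55146 = 216884529/20449 - 1/55146 = 920024170445/86744658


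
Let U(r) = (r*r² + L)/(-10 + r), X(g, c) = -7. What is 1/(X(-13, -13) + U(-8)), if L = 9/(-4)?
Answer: 72/1553 ≈ 0.046362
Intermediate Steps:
L = -9/4 (L = 9*(-¼) = -9/4 ≈ -2.2500)
U(r) = (-9/4 + r³)/(-10 + r) (U(r) = (r*r² - 9/4)/(-10 + r) = (r³ - 9/4)/(-10 + r) = (-9/4 + r³)/(-10 + r))
1/(X(-13, -13) + U(-8)) = 1/(-7 + (-9/4 + (-8)³)/(-10 - 8)) = 1/(-7 + (-9/4 - 512)/(-18)) = 1/(-7 - 1/18*(-2057/4)) = 1/(-7 + 2057/72) = 1/(1553/72) = 72/1553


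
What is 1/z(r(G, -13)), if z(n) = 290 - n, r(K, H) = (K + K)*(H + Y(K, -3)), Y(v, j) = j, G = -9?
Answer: ½ ≈ 0.50000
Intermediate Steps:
r(K, H) = 2*K*(-3 + H) (r(K, H) = (K + K)*(H - 3) = (2*K)*(-3 + H) = 2*K*(-3 + H))
1/z(r(G, -13)) = 1/(290 - 2*(-9)*(-3 - 13)) = 1/(290 - 2*(-9)*(-16)) = 1/(290 - 1*288) = 1/(290 - 288) = 1/2 = ½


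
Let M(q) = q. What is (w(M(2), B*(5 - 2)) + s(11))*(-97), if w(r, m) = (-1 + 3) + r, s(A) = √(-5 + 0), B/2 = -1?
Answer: -388 - 97*I*√5 ≈ -388.0 - 216.9*I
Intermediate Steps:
B = -2 (B = 2*(-1) = -2)
s(A) = I*√5 (s(A) = √(-5) = I*√5)
w(r, m) = 2 + r
(w(M(2), B*(5 - 2)) + s(11))*(-97) = ((2 + 2) + I*√5)*(-97) = (4 + I*√5)*(-97) = -388 - 97*I*√5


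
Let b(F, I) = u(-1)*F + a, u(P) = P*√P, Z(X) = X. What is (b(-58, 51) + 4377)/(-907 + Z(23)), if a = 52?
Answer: -4429/884 - 29*I/442 ≈ -5.0102 - 0.065611*I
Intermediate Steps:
u(P) = P^(3/2)
b(F, I) = 52 - I*F (b(F, I) = (-1)^(3/2)*F + 52 = (-I)*F + 52 = -I*F + 52 = 52 - I*F)
(b(-58, 51) + 4377)/(-907 + Z(23)) = ((52 - 1*I*(-58)) + 4377)/(-907 + 23) = ((52 + 58*I) + 4377)/(-884) = (4429 + 58*I)*(-1/884) = -4429/884 - 29*I/442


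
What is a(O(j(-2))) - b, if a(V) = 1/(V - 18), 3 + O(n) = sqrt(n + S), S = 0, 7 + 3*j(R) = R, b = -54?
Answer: 7985/148 - I*sqrt(3)/444 ≈ 53.953 - 0.003901*I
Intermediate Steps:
j(R) = -7/3 + R/3
O(n) = -3 + sqrt(n) (O(n) = -3 + sqrt(n + 0) = -3 + sqrt(n))
a(V) = 1/(-18 + V)
a(O(j(-2))) - b = 1/(-18 + (-3 + sqrt(-7/3 + (1/3)*(-2)))) - 1*(-54) = 1/(-18 + (-3 + sqrt(-7/3 - 2/3))) + 54 = 1/(-18 + (-3 + sqrt(-3))) + 54 = 1/(-18 + (-3 + I*sqrt(3))) + 54 = 1/(-21 + I*sqrt(3)) + 54 = 54 + 1/(-21 + I*sqrt(3))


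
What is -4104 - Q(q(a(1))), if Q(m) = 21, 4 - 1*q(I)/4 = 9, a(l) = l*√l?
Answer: -4125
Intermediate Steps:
a(l) = l^(3/2)
q(I) = -20 (q(I) = 16 - 4*9 = 16 - 36 = -20)
-4104 - Q(q(a(1))) = -4104 - 1*21 = -4104 - 21 = -4125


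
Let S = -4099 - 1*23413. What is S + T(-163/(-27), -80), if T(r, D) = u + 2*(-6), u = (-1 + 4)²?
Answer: -27515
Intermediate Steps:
u = 9 (u = 3² = 9)
T(r, D) = -3 (T(r, D) = 9 + 2*(-6) = 9 - 12 = -3)
S = -27512 (S = -4099 - 23413 = -27512)
S + T(-163/(-27), -80) = -27512 - 3 = -27515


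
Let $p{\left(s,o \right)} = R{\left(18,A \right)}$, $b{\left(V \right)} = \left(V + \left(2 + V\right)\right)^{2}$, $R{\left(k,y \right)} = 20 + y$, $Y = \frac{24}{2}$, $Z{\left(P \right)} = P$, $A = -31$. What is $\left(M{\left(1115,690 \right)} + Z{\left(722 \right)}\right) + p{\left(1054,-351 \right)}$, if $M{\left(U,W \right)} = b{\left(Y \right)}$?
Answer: $1387$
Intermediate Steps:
$Y = 12$ ($Y = 24 \cdot \frac{1}{2} = 12$)
$b{\left(V \right)} = \left(2 + 2 V\right)^{2}$
$M{\left(U,W \right)} = 676$ ($M{\left(U,W \right)} = 4 \left(1 + 12\right)^{2} = 4 \cdot 13^{2} = 4 \cdot 169 = 676$)
$p{\left(s,o \right)} = -11$ ($p{\left(s,o \right)} = 20 - 31 = -11$)
$\left(M{\left(1115,690 \right)} + Z{\left(722 \right)}\right) + p{\left(1054,-351 \right)} = \left(676 + 722\right) - 11 = 1398 - 11 = 1387$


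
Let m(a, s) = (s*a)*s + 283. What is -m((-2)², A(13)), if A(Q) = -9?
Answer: -607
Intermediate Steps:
m(a, s) = 283 + a*s² (m(a, s) = (a*s)*s + 283 = a*s² + 283 = 283 + a*s²)
-m((-2)², A(13)) = -(283 + (-2)²*(-9)²) = -(283 + 4*81) = -(283 + 324) = -1*607 = -607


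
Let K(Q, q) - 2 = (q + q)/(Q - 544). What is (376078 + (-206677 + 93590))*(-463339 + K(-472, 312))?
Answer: -15475410056107/127 ≈ -1.2185e+11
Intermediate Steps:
K(Q, q) = 2 + 2*q/(-544 + Q) (K(Q, q) = 2 + (q + q)/(Q - 544) = 2 + (2*q)/(-544 + Q) = 2 + 2*q/(-544 + Q))
(376078 + (-206677 + 93590))*(-463339 + K(-472, 312)) = (376078 + (-206677 + 93590))*(-463339 + 2*(-544 - 472 + 312)/(-544 - 472)) = (376078 - 113087)*(-463339 + 2*(-704)/(-1016)) = 262991*(-463339 + 2*(-1/1016)*(-704)) = 262991*(-463339 + 176/127) = 262991*(-58843877/127) = -15475410056107/127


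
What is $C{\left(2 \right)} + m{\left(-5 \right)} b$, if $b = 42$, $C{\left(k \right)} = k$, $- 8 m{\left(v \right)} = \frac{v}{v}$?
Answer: $- \frac{13}{4} \approx -3.25$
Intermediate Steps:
$m{\left(v \right)} = - \frac{1}{8}$ ($m{\left(v \right)} = - \frac{v \frac{1}{v}}{8} = \left(- \frac{1}{8}\right) 1 = - \frac{1}{8}$)
$C{\left(2 \right)} + m{\left(-5 \right)} b = 2 - \frac{21}{4} = - \frac{13}{4}$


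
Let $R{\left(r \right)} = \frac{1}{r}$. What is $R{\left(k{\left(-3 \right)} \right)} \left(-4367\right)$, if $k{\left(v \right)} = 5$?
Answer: $- \frac{4367}{5} \approx -873.4$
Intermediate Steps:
$R{\left(k{\left(-3 \right)} \right)} \left(-4367\right) = \frac{1}{5} \left(-4367\right) = - \frac{4367}{5}$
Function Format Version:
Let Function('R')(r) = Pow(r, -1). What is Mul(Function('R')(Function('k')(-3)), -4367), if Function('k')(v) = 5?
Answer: Rational(-4367, 5) ≈ -873.40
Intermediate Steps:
Mul(Function('R')(Function('k')(-3)), -4367) = Mul(Pow(5, -1), -4367) = Mul(Rational(1, 5), -4367) = Rational(-4367, 5)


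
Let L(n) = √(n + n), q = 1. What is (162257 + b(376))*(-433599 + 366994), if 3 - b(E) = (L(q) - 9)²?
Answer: -10801799085 - 1198890*√2 ≈ -1.0803e+10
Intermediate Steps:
L(n) = √2*√n (L(n) = √(2*n) = √2*√n)
b(E) = 3 - (-9 + √2)² (b(E) = 3 - (√2*√1 - 9)² = 3 - (√2*1 - 9)² = 3 - (√2 - 9)² = 3 - (-9 + √2)²)
(162257 + b(376))*(-433599 + 366994) = (162257 + (-80 + 18*√2))*(-433599 + 366994) = (162177 + 18*√2)*(-66605) = -10801799085 - 1198890*√2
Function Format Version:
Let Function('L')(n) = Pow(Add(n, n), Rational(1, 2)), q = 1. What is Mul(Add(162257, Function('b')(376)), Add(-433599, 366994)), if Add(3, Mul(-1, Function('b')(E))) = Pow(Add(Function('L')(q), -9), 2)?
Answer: Add(-10801799085, Mul(-1198890, Pow(2, Rational(1, 2)))) ≈ -1.0803e+10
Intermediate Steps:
Function('L')(n) = Mul(Pow(2, Rational(1, 2)), Pow(n, Rational(1, 2))) (Function('L')(n) = Pow(Mul(2, n), Rational(1, 2)) = Mul(Pow(2, Rational(1, 2)), Pow(n, Rational(1, 2))))
Function('b')(E) = Add(3, Mul(-1, Pow(Add(-9, Pow(2, Rational(1, 2))), 2))) (Function('b')(E) = Add(3, Mul(-1, Pow(Add(Mul(Pow(2, Rational(1, 2)), Pow(1, Rational(1, 2))), -9), 2))) = Add(3, Mul(-1, Pow(Add(Mul(Pow(2, Rational(1, 2)), 1), -9), 2))) = Add(3, Mul(-1, Pow(Add(Pow(2, Rational(1, 2)), -9), 2))) = Add(3, Mul(-1, Pow(Add(-9, Pow(2, Rational(1, 2))), 2))))
Mul(Add(162257, Function('b')(376)), Add(-433599, 366994)) = Mul(Add(162257, Add(-80, Mul(18, Pow(2, Rational(1, 2))))), Add(-433599, 366994)) = Mul(Add(162177, Mul(18, Pow(2, Rational(1, 2)))), -66605) = Add(-10801799085, Mul(-1198890, Pow(2, Rational(1, 2))))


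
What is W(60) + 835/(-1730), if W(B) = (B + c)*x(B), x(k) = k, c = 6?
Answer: 1369993/346 ≈ 3959.5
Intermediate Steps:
W(B) = B*(6 + B) (W(B) = (B + 6)*B = (6 + B)*B = B*(6 + B))
W(60) + 835/(-1730) = 60*(6 + 60) + 835/(-1730) = 60*66 + 835*(-1/1730) = 3960 - 167/346 = 1369993/346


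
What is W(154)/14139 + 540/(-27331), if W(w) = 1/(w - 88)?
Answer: -503886629/25504578594 ≈ -0.019757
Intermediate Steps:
W(w) = 1/(-88 + w)
W(154)/14139 + 540/(-27331) = 1/((-88 + 154)*14139) + 540/(-27331) = (1/14139)/66 + 540*(-1/27331) = (1/66)*(1/14139) - 540/27331 = 1/933174 - 540/27331 = -503886629/25504578594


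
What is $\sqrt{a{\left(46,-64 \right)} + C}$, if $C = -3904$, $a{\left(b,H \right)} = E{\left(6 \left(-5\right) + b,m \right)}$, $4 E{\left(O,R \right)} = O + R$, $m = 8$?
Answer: $i \sqrt{3898} \approx 62.434 i$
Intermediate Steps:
$E{\left(O,R \right)} = \frac{O}{4} + \frac{R}{4}$ ($E{\left(O,R \right)} = \frac{O + R}{4} = \frac{O}{4} + \frac{R}{4}$)
$a{\left(b,H \right)} = - \frac{11}{2} + \frac{b}{4}$ ($a{\left(b,H \right)} = \frac{6 \left(-5\right) + b}{4} + \frac{1}{4} \cdot 8 = \frac{-30 + b}{4} + 2 = \left(- \frac{15}{2} + \frac{b}{4}\right) + 2 = - \frac{11}{2} + \frac{b}{4}$)
$\sqrt{a{\left(46,-64 \right)} + C} = \sqrt{\left(- \frac{11}{2} + \frac{1}{4} \cdot 46\right) - 3904} = \sqrt{\left(- \frac{11}{2} + \frac{23}{2}\right) - 3904} = \sqrt{6 - 3904} = \sqrt{-3898} = i \sqrt{3898}$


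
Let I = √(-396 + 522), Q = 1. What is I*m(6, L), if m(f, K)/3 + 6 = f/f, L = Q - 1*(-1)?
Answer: -45*√14 ≈ -168.37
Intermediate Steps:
L = 2 (L = 1 - 1*(-1) = 1 + 1 = 2)
m(f, K) = -15 (m(f, K) = -18 + 3*(f/f) = -18 + 3*1 = -18 + 3 = -15)
I = 3*√14 (I = √126 = 3*√14 ≈ 11.225)
I*m(6, L) = (3*√14)*(-15) = -45*√14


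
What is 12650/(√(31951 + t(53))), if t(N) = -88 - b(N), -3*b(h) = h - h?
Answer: 12650*√31863/31863 ≈ 70.868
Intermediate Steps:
b(h) = 0 (b(h) = -(h - h)/3 = -⅓*0 = 0)
t(N) = -88 (t(N) = -88 - 1*0 = -88 + 0 = -88)
12650/(√(31951 + t(53))) = 12650/(√(31951 - 88)) = 12650/(√31863) = 12650*(√31863/31863) = 12650*√31863/31863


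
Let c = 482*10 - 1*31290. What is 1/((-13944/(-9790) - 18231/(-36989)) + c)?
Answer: -181061155/4792341644797 ≈ -3.7781e-5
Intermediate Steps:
c = -26470 (c = 4820 - 31290 = -26470)
1/((-13944/(-9790) - 18231/(-36989)) + c) = 1/((-13944/(-9790) - 18231/(-36989)) - 26470) = 1/((-13944*(-1/9790) - 18231*(-1/36989)) - 26470) = 1/((6972/4895 + 18231/36989) - 26470) = 1/(347128053/181061155 - 26470) = 1/(-4792341644797/181061155) = -181061155/4792341644797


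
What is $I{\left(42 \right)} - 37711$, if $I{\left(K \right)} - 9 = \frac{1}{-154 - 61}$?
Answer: $- \frac{8105931}{215} \approx -37702.0$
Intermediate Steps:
$I{\left(K \right)} = \frac{1934}{215}$ ($I{\left(K \right)} = 9 + \frac{1}{-154 - 61} = 9 + \frac{1}{-215} = 9 - \frac{1}{215} = \frac{1934}{215}$)
$I{\left(42 \right)} - 37711 = \frac{1934}{215} - 37711 = - \frac{8105931}{215}$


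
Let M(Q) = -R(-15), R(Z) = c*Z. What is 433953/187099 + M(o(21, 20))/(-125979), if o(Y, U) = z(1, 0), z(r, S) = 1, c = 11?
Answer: 18212697884/7856848307 ≈ 2.3181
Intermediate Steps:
R(Z) = 11*Z
o(Y, U) = 1
M(Q) = 165 (M(Q) = -11*(-15) = -1*(-165) = 165)
433953/187099 + M(o(21, 20))/(-125979) = 433953/187099 + 165/(-125979) = 433953*(1/187099) + 165*(-1/125979) = 433953/187099 - 55/41993 = 18212697884/7856848307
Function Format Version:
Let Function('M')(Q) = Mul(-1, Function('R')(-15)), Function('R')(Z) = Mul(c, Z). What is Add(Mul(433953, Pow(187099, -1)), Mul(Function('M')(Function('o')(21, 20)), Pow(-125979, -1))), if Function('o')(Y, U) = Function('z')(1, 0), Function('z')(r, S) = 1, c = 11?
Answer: Rational(18212697884, 7856848307) ≈ 2.3181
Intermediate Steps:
Function('R')(Z) = Mul(11, Z)
Function('o')(Y, U) = 1
Function('M')(Q) = 165 (Function('M')(Q) = Mul(-1, Mul(11, -15)) = Mul(-1, -165) = 165)
Add(Mul(433953, Pow(187099, -1)), Mul(Function('M')(Function('o')(21, 20)), Pow(-125979, -1))) = Add(Mul(433953, Pow(187099, -1)), Mul(165, Pow(-125979, -1))) = Add(Mul(433953, Rational(1, 187099)), Mul(165, Rational(-1, 125979))) = Add(Rational(433953, 187099), Rational(-55, 41993)) = Rational(18212697884, 7856848307)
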